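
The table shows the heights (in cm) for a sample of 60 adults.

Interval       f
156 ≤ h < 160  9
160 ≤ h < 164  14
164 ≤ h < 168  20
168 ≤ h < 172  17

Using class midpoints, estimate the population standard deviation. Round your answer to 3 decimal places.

Midpoints: 158, 162, 166, 170
n = 60, Σfm = 9900, mean = 165.0000
Σfm² = 1634512
Σf(m − x̄)² = Σfm² − (Σfm)²/n = 1634512 − 9900²/60 = 1012.0000
Population variance = 1012.0000 / 60 = 16.8667
Standard deviation = √16.8667 = 4.1069

4.107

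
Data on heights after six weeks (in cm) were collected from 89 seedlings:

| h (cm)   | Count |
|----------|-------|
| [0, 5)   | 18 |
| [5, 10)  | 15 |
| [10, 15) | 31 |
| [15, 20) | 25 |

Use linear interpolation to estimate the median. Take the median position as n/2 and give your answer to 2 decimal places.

11.85

Cumulative frequencies: 18, 33, 64, 89
n = 89; position = n/2 = 44.5.
This falls in the class [10, 15): L = 10, F = 33, f = 31, h = 5.
Median ≈ 10 + ((44.5 − 33) / 31) × 5 = 11.8548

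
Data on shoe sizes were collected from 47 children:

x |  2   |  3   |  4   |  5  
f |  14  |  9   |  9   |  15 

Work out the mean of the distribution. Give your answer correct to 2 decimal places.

3.53

Values: 2, 3, 4, 5
Σfx = 14×2 + 9×3 + 9×4 + 15×5 = 166
n = Σf = 47
Mean = 166 / 47 = 3.5319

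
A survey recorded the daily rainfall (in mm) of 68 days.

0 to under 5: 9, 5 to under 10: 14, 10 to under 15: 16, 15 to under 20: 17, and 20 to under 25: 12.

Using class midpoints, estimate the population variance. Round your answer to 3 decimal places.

Midpoints: 2.5, 7.5, 12.5, 17.5, 22.5
n = 68, Σfm = 895, mean = 13.1618
Σfm² = 14625
Σf(m − x̄)² = Σfm² − (Σfm)²/n = 14625 − 895²/68 = 2845.2206
Population variance = 2845.2206 / 68 = 41.8415

41.841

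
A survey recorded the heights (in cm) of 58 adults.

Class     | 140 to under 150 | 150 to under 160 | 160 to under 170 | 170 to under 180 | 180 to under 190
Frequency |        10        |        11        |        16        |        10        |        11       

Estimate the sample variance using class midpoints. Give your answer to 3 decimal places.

Midpoints: 145, 155, 165, 175, 185
n = 58, Σfm = 9580, mean = 165.1724
Σfm² = 1592850
Σf(m − x̄)² = Σfm² − (Σfm)²/n = 1592850 − 9580²/58 = 10498.2759
Sample variance = 10498.2759 / 57 = 184.1803

184.180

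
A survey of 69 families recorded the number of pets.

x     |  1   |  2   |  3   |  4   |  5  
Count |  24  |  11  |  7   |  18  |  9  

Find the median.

2

Cumulative frequencies: 24, 35, 42, 60, 69
n = 69, so the median is the value in position (n+1)/2 = 35.
Position 35 falls at value 2.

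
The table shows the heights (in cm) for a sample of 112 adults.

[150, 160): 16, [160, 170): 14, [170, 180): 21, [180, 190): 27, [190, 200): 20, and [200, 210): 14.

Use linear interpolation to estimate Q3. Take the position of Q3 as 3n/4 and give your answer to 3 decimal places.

Cumulative frequencies: 16, 30, 51, 78, 98, 112
n = 112; position = 3n/4 = 84.
This falls in the class [190, 200): L = 190, F = 78, f = 20, h = 10.
Upper quartile ≈ 190 + ((84 − 78) / 20) × 10 = 193.0000

193.000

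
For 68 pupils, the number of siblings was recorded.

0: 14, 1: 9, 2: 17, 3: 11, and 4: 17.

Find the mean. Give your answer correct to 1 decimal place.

Values: 0, 1, 2, 3, 4
Σfx = 14×0 + 9×1 + 17×2 + 11×3 + 17×4 = 144
n = Σf = 68
Mean = 144 / 68 = 2.1176

2.1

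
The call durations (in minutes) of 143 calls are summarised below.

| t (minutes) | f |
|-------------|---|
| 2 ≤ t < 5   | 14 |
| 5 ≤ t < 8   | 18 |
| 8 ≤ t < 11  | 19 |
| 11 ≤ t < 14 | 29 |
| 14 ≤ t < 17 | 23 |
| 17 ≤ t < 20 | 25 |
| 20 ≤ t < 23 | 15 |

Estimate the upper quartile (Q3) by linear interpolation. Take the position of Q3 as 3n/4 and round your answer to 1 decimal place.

Cumulative frequencies: 14, 32, 51, 80, 103, 128, 143
n = 143; position = 3n/4 = 107.25.
This falls in the class 17 ≤ t < 20: L = 17, F = 103, f = 25, h = 3.
Upper quartile ≈ 17 + ((107.25 − 103) / 25) × 3 = 17.5100

17.5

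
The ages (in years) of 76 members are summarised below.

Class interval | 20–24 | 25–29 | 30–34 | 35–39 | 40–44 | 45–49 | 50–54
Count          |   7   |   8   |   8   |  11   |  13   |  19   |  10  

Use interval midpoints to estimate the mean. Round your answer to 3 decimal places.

39.368

Midpoints: 22, 27, 32, 37, 42, 47, 52
Σfm = 7×22 + 8×27 + 8×32 + 11×37 + 13×42 + 19×47 + 10×52 = 2992
n = Σf = 76
Mean = 2992 / 76 = 39.3684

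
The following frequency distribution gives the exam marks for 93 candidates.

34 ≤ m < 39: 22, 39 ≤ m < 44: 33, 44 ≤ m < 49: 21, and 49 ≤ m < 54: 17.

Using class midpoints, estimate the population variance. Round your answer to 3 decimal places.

26.691

Midpoints: 36.5, 41.5, 46.5, 51.5
n = 93, Σfm = 4024.5, mean = 43.2742
Σfm² = 176639.25
Σf(m − x̄)² = Σfm² − (Σfm)²/n = 176639.25 − 4024.5²/93 = 2482.2581
Population variance = 2482.2581 / 93 = 26.6909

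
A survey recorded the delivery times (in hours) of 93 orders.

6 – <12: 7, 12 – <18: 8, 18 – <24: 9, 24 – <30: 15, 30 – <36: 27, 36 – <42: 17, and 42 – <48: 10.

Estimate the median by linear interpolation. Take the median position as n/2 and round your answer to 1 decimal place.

31.7

Cumulative frequencies: 7, 15, 24, 39, 66, 83, 93
n = 93; position = n/2 = 46.5.
This falls in the class 30 – <36: L = 30, F = 39, f = 27, h = 6.
Median ≈ 30 + ((46.5 − 39) / 27) × 6 = 31.6667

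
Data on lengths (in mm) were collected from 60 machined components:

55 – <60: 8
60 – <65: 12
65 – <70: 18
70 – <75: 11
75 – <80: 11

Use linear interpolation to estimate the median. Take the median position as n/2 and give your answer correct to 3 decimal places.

67.778

Cumulative frequencies: 8, 20, 38, 49, 60
n = 60; position = n/2 = 30.
This falls in the class 65 – <70: L = 65, F = 20, f = 18, h = 5.
Median ≈ 65 + ((30 − 20) / 18) × 5 = 67.7778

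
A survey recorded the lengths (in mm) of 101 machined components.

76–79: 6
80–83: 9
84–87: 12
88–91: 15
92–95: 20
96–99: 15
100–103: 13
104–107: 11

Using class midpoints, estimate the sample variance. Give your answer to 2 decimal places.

Midpoints: 77.5, 81.5, 85.5, 89.5, 93.5, 97.5, 101.5, 105.5
n = 101, Σfm = 9379.5, mean = 92.8663
Σfm² = 877495.25
Σf(m − x̄)² = Σfm² − (Σfm)²/n = 877495.25 − 9379.5²/101 = 6455.4455
Sample variance = 6455.4455 / 100 = 64.5545

64.55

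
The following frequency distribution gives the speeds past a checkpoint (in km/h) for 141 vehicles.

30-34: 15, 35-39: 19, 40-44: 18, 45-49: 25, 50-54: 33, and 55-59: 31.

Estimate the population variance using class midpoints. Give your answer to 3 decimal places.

Midpoints: 32, 37, 42, 47, 52, 57
n = 141, Σfm = 6597, mean = 46.7872
Σfm² = 318299
Σf(m − x̄)² = Σfm² − (Σfm)²/n = 318299 − 6597²/141 = 9643.6170
Population variance = 9643.6170 / 141 = 68.3944

68.394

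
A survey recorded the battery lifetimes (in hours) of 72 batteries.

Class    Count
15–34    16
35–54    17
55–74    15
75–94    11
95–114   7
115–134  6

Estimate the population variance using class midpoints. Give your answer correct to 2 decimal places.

Midpoints: 24.5, 44.5, 64.5, 84.5, 104.5, 124.5
n = 72, Σfm = 4524, mean = 62.8333
Σfm² = 353658
Σf(m − x̄)² = Σfm² − (Σfm)²/n = 353658 − 4524²/72 = 69400.0000
Population variance = 69400.0000 / 72 = 963.8889

963.89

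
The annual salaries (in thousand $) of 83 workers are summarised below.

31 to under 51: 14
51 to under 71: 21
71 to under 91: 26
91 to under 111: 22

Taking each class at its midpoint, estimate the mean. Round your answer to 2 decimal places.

74.49

Midpoints: 41, 61, 81, 101
Σfm = 14×41 + 21×61 + 26×81 + 22×101 = 6183
n = Σf = 83
Mean = 6183 / 83 = 74.4940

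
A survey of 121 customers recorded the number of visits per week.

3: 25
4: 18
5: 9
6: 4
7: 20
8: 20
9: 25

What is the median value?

Cumulative frequencies: 25, 43, 52, 56, 76, 96, 121
n = 121, so the median is the value in position (n+1)/2 = 61.
Position 61 falls at value 7.

7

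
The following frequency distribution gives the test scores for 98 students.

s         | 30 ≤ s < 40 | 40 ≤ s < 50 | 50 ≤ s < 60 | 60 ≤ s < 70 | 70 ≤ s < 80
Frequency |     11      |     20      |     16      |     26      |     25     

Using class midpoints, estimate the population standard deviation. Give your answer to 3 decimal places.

13.485

Midpoints: 35, 45, 55, 65, 75
n = 98, Σfm = 5730, mean = 58.4694
Σfm² = 352850
Σf(m − x̄)² = Σfm² − (Σfm)²/n = 352850 − 5730²/98 = 17820.4082
Population variance = 17820.4082 / 98 = 181.8409
Standard deviation = √181.8409 = 13.4848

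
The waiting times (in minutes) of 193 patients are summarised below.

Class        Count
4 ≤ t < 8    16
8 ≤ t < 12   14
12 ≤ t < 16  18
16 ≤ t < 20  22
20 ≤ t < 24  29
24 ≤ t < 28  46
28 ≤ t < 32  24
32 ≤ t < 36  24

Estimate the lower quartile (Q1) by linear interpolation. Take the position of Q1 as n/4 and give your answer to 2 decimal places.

Cumulative frequencies: 16, 30, 48, 70, 99, 145, 169, 193
n = 193; position = n/4 = 48.25.
This falls in the class 16 ≤ t < 20: L = 16, F = 48, f = 22, h = 4.
Lower quartile ≈ 16 + ((48.25 − 48) / 22) × 4 = 16.0455

16.05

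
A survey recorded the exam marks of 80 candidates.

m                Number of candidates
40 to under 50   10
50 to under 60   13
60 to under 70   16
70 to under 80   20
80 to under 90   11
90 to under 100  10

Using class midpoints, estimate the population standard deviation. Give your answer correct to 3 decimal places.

Midpoints: 45, 55, 65, 75, 85, 95
n = 80, Σfm = 5590, mean = 69.8750
Σfm² = 409400
Σf(m − x̄)² = Σfm² − (Σfm)²/n = 409400 − 5590²/80 = 18798.7500
Population variance = 18798.7500 / 80 = 234.9844
Standard deviation = √234.9844 = 15.3292

15.329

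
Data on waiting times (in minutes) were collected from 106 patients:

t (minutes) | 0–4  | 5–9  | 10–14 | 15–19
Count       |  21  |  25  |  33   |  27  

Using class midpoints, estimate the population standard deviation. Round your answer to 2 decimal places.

5.34

Midpoints: 2, 7, 12, 17
n = 106, Σfm = 1072, mean = 10.1132
Σfm² = 13864
Σf(m − x̄)² = Σfm² − (Σfm)²/n = 13864 − 1072²/106 = 3022.6415
Population variance = 3022.6415 / 106 = 28.5155
Standard deviation = √28.5155 = 5.3400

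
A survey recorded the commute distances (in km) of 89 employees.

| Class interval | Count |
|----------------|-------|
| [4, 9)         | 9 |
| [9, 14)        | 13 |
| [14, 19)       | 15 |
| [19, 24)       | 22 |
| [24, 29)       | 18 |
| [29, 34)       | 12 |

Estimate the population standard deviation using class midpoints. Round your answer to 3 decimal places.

7.614

Midpoints: 6.5, 11.5, 16.5, 21.5, 26.5, 31.5
n = 89, Σfm = 1783.5, mean = 20.0393
Σfm² = 40900.25
Σf(m − x̄)² = Σfm² − (Σfm)²/n = 40900.25 − 1783.5²/89 = 5160.1124
Population variance = 5160.1124 / 89 = 57.9788
Standard deviation = √57.9788 = 7.6144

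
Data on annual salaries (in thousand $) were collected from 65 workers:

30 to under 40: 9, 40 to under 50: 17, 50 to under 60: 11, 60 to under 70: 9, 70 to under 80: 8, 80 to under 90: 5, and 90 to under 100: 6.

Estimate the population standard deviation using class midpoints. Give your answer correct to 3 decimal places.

18.483

Midpoints: 35, 45, 55, 65, 75, 85, 95
n = 65, Σfm = 3865, mean = 59.4615
Σfm² = 252025
Σf(m − x̄)² = Σfm² − (Σfm)²/n = 252025 − 3865²/65 = 22206.1538
Population variance = 22206.1538 / 65 = 341.6331
Standard deviation = √341.6331 = 18.4833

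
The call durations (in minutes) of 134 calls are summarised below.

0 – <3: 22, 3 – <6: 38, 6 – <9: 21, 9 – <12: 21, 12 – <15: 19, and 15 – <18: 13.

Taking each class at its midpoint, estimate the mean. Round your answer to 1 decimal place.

Midpoints: 1.5, 4.5, 7.5, 10.5, 13.5, 16.5
Σfm = 22×1.5 + 38×4.5 + 21×7.5 + 21×10.5 + 19×13.5 + 13×16.5 = 1053
n = Σf = 134
Mean = 1053 / 134 = 7.8582

7.9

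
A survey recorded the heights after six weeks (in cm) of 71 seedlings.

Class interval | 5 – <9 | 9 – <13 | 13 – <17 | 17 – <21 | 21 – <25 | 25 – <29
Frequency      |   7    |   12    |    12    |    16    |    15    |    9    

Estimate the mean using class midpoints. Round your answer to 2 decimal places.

17.65

Midpoints: 7, 11, 15, 19, 23, 27
Σfm = 7×7 + 12×11 + 12×15 + 16×19 + 15×23 + 9×27 = 1253
n = Σf = 71
Mean = 1253 / 71 = 17.6479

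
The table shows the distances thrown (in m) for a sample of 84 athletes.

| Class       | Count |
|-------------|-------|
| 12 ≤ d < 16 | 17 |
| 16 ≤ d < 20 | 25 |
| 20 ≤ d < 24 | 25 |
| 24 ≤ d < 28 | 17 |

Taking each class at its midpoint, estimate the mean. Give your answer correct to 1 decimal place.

Midpoints: 14, 18, 22, 26
Σfm = 17×14 + 25×18 + 25×22 + 17×26 = 1680
n = Σf = 84
Mean = 1680 / 84 = 20.0000

20.0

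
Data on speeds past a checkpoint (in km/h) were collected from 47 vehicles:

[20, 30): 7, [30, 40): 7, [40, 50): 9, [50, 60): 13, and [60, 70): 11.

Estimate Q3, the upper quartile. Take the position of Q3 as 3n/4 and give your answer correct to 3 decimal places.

59.423

Cumulative frequencies: 7, 14, 23, 36, 47
n = 47; position = 3n/4 = 35.25.
This falls in the class [50, 60): L = 50, F = 23, f = 13, h = 10.
Upper quartile ≈ 50 + ((35.25 − 23) / 13) × 10 = 59.4231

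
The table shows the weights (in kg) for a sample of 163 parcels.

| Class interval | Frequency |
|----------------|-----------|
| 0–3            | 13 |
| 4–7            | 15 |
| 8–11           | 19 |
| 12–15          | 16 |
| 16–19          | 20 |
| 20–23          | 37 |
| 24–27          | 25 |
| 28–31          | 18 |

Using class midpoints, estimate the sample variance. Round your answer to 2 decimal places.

Midpoints: 1.5, 5.5, 9.5, 13.5, 17.5, 21.5, 25.5, 29.5
n = 163, Σfm = 2812.5, mean = 17.2546
Σfm² = 60262.75
Σf(m − x̄)² = Σfm² − (Σfm)²/n = 60262.75 − 2812.5²/163 = 11734.1840
Sample variance = 11734.1840 / 162 = 72.4332

72.43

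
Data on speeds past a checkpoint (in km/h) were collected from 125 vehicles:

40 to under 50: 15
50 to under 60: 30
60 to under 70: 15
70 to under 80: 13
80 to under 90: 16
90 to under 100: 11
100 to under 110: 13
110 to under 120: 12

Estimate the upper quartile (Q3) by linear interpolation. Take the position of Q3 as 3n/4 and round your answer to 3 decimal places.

94.318

Cumulative frequencies: 15, 45, 60, 73, 89, 100, 113, 125
n = 125; position = 3n/4 = 93.75.
This falls in the class 90 to under 100: L = 90, F = 89, f = 11, h = 10.
Upper quartile ≈ 90 + ((93.75 − 89) / 11) × 10 = 94.3182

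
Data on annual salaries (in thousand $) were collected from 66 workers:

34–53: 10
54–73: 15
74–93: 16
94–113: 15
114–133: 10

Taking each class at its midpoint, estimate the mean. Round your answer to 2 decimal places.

83.50

Midpoints: 43.5, 63.5, 83.5, 103.5, 123.5
Σfm = 10×43.5 + 15×63.5 + 16×83.5 + 15×103.5 + 10×123.5 = 5511
n = Σf = 66
Mean = 5511 / 66 = 83.5000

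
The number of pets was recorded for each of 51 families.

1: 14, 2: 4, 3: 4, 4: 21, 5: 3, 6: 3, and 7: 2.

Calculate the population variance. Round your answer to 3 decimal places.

Values: 1, 2, 3, 4, 5, 6, 7
n = 51, Σfx = 165, mean = 3.2353
Σfx² = 683
Σf(x − x̄)² = Σfx² − (Σfx)²/n = 683 − 165²/51 = 149.1765
Population variance = 149.1765 / 51 = 2.9250

2.925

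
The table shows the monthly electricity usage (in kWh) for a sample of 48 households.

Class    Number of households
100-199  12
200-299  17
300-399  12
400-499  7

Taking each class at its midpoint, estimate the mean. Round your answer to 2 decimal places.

Midpoints: 149.5, 249.5, 349.5, 449.5
Σfm = 12×149.5 + 17×249.5 + 12×349.5 + 7×449.5 = 13376
n = Σf = 48
Mean = 13376 / 48 = 278.6667

278.67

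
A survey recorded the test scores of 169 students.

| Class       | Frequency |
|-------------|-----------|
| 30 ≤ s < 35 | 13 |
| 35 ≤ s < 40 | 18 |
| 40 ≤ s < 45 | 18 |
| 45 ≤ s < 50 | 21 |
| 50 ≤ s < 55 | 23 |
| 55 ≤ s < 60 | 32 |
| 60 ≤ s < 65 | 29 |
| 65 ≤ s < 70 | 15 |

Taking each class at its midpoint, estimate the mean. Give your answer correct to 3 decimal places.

Midpoints: 32.5, 37.5, 42.5, 47.5, 52.5, 57.5, 62.5, 67.5
Σfm = 13×32.5 + 18×37.5 + 18×42.5 + 21×47.5 + 23×52.5 + 32×57.5 + 29×62.5 + 15×67.5 = 8732.5
n = Σf = 169
Mean = 8732.5 / 169 = 51.6716

51.672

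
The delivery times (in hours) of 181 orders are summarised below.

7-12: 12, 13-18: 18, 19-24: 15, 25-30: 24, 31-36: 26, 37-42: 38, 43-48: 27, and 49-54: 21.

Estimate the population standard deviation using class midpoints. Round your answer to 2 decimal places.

Midpoints: 9.5, 15.5, 21.5, 27.5, 33.5, 39.5, 45.5, 51.5
n = 181, Σfm = 6057.5, mean = 33.4669
Σfm² = 230553.25
Σf(m − x̄)² = Σfm² − (Σfm)²/n = 230553.25 − 6057.5²/181 = 27827.8011
Population variance = 27827.8011 / 181 = 153.7448
Standard deviation = √153.7448 = 12.3994

12.40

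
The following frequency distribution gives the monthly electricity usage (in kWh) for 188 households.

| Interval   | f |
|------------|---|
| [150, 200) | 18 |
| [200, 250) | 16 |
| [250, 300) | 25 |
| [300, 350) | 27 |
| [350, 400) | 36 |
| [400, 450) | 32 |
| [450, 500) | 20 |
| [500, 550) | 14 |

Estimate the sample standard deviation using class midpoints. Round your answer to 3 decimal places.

100.823

Midpoints: 175, 225, 275, 325, 375, 425, 475, 525
n = 188, Σfm = 66350, mean = 352.9255
Σfm² = 25317500
Σf(m − x̄)² = Σfm² − (Σfm)²/n = 25317500 − 66350²/188 = 1900890.9574
Sample variance = 1900890.9574 / 187 = 10165.1923
Standard deviation = √10165.1923 = 100.8226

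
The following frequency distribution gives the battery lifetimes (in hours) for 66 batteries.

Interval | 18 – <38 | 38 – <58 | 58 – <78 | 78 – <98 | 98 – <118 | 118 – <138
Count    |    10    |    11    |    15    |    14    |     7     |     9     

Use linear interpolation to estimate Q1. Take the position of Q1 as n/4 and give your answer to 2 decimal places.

Cumulative frequencies: 10, 21, 36, 50, 57, 66
n = 66; position = n/4 = 16.5.
This falls in the class 38 – <58: L = 38, F = 10, f = 11, h = 20.
Lower quartile ≈ 38 + ((16.5 − 10) / 11) × 20 = 49.8182

49.82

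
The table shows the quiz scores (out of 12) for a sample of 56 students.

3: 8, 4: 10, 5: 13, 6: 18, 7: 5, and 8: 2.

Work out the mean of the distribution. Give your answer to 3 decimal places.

5.143

Values: 3, 4, 5, 6, 7, 8
Σfx = 8×3 + 10×4 + 13×5 + 18×6 + 5×7 + 2×8 = 288
n = Σf = 56
Mean = 288 / 56 = 5.1429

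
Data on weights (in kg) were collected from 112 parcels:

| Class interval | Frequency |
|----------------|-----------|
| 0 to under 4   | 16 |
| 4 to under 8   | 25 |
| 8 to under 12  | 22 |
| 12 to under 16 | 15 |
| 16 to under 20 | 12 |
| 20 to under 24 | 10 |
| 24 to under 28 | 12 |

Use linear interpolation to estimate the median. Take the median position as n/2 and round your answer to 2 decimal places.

10.73

Cumulative frequencies: 16, 41, 63, 78, 90, 100, 112
n = 112; position = n/2 = 56.
This falls in the class 8 to under 12: L = 8, F = 41, f = 22, h = 4.
Median ≈ 8 + ((56 − 41) / 22) × 4 = 10.7273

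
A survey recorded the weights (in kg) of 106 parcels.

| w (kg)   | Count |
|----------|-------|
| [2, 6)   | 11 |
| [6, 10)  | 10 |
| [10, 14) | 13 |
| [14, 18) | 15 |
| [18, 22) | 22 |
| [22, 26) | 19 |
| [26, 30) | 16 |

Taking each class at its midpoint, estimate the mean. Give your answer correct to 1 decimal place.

17.6

Midpoints: 4, 8, 12, 16, 20, 24, 28
Σfm = 11×4 + 10×8 + 13×12 + 15×16 + 22×20 + 19×24 + 16×28 = 1864
n = Σf = 106
Mean = 1864 / 106 = 17.5849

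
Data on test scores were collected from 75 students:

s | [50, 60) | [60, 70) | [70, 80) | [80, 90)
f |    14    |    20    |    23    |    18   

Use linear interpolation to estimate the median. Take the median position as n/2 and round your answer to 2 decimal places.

71.52

Cumulative frequencies: 14, 34, 57, 75
n = 75; position = n/2 = 37.5.
This falls in the class [70, 80): L = 70, F = 34, f = 23, h = 10.
Median ≈ 70 + ((37.5 − 34) / 23) × 10 = 71.5217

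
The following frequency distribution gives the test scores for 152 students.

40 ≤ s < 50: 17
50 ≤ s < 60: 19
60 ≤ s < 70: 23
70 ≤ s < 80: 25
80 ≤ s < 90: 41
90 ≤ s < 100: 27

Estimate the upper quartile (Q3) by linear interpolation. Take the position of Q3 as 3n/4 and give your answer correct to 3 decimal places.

Cumulative frequencies: 17, 36, 59, 84, 125, 152
n = 152; position = 3n/4 = 114.
This falls in the class 80 ≤ s < 90: L = 80, F = 84, f = 41, h = 10.
Upper quartile ≈ 80 + ((114 − 84) / 41) × 10 = 87.3171

87.317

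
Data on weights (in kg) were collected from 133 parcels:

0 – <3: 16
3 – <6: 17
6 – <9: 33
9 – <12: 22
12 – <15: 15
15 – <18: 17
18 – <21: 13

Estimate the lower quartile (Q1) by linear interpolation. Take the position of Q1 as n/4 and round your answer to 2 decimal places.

6.02

Cumulative frequencies: 16, 33, 66, 88, 103, 120, 133
n = 133; position = n/4 = 33.25.
This falls in the class 6 – <9: L = 6, F = 33, f = 33, h = 3.
Lower quartile ≈ 6 + ((33.25 − 33) / 33) × 3 = 6.0227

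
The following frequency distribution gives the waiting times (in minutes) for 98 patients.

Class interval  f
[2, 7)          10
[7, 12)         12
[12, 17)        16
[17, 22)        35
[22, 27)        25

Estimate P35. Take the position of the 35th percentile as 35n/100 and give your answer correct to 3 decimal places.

Cumulative frequencies: 10, 22, 38, 73, 98
n = 98; position = 35n/100 = 34.3.
This falls in the class [12, 17): L = 12, F = 22, f = 16, h = 5.
35th percentile ≈ 12 + ((34.3 − 22) / 16) × 5 = 15.8438

15.844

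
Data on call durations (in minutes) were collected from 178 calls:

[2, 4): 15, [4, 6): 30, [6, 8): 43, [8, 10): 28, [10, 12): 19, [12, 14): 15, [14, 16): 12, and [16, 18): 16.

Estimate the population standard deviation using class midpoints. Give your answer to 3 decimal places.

4.081

Midpoints: 3, 5, 7, 9, 11, 13, 15, 17
n = 178, Σfm = 1604, mean = 9.0112
Σfm² = 17418
Σf(m − x̄)² = Σfm² − (Σfm)²/n = 17418 − 1604²/178 = 2963.9775
Population variance = 2963.9775 / 178 = 16.6516
Standard deviation = √16.6516 = 4.0806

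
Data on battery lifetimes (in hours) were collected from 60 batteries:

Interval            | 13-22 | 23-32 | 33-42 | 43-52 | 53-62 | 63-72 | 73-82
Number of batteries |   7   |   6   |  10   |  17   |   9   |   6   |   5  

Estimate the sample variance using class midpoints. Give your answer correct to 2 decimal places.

295.23

Midpoints: 17.5, 27.5, 37.5, 47.5, 57.5, 67.5, 77.5
n = 60, Σfm = 2780, mean = 46.3333
Σfm² = 146225
Σf(m − x̄)² = Σfm² − (Σfm)²/n = 146225 − 2780²/60 = 17418.3333
Sample variance = 17418.3333 / 59 = 295.2260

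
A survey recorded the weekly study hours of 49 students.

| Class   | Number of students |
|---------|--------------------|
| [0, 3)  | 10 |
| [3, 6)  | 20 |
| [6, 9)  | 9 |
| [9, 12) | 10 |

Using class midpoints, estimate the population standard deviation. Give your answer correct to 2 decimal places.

Midpoints: 1.5, 4.5, 7.5, 10.5
n = 49, Σfm = 277.5, mean = 5.6633
Σfm² = 2036.25
Σf(m − x̄)² = Σfm² − (Σfm)²/n = 2036.25 − 277.5²/49 = 464.6939
Population variance = 464.6939 / 49 = 9.4835
Standard deviation = √9.4835 = 3.0795

3.08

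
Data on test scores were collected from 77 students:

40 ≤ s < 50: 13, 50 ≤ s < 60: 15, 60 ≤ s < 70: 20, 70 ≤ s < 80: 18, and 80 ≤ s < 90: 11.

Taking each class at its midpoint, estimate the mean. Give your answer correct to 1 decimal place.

64.9

Midpoints: 45, 55, 65, 75, 85
Σfm = 13×45 + 15×55 + 20×65 + 18×75 + 11×85 = 4995
n = Σf = 77
Mean = 4995 / 77 = 64.8701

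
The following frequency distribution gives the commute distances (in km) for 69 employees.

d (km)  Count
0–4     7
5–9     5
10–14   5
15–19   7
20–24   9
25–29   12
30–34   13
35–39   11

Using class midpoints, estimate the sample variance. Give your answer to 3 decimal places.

Midpoints: 2, 7, 12, 17, 22, 27, 32, 37
n = 69, Σfm = 1573, mean = 22.7971
Σfm² = 44491
Σf(m − x̄)² = Σfm² − (Σfm)²/n = 44491 − 1573²/69 = 8631.1594
Sample variance = 8631.1594 / 68 = 126.9288

126.929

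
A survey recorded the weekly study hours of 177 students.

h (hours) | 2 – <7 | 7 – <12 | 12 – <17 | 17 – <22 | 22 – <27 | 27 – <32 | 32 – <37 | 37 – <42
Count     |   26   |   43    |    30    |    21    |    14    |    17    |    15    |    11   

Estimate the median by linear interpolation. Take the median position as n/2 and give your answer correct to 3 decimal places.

15.250

Cumulative frequencies: 26, 69, 99, 120, 134, 151, 166, 177
n = 177; position = n/2 = 88.5.
This falls in the class 12 – <17: L = 12, F = 69, f = 30, h = 5.
Median ≈ 12 + ((88.5 − 69) / 30) × 5 = 15.2500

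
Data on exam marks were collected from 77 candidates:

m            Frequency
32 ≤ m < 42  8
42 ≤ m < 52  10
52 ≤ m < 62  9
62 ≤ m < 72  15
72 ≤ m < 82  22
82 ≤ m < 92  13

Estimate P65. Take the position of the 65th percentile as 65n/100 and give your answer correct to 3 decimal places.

75.659

Cumulative frequencies: 8, 18, 27, 42, 64, 77
n = 77; position = 65n/100 = 50.05.
This falls in the class 72 ≤ m < 82: L = 72, F = 42, f = 22, h = 10.
65th percentile ≈ 72 + ((50.05 − 42) / 22) × 10 = 75.6591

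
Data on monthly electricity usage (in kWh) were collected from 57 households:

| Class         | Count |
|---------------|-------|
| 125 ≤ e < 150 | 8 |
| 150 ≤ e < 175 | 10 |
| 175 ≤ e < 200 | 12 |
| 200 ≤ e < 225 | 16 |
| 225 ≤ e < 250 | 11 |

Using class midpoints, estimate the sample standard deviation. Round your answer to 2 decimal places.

Midpoints: 137.5, 162.5, 187.5, 212.5, 237.5
n = 57, Σfm = 10987.5, mean = 192.7632
Σfm² = 2180156.25
Σf(m − x̄)² = Σfm² − (Σfm)²/n = 2180156.25 − 10987.5²/57 = 62171.0526
Sample variance = 62171.0526 / 56 = 1110.1974
Standard deviation = √1110.1974 = 33.3196

33.32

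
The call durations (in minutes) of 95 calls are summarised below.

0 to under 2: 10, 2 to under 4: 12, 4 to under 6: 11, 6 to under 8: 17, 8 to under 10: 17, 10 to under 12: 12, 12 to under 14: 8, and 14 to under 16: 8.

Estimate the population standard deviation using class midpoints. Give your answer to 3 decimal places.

4.120

Midpoints: 1, 3, 5, 7, 9, 11, 13, 15
n = 95, Σfm = 729, mean = 7.6737
Σfm² = 7207
Σf(m − x̄)² = Σfm² − (Σfm)²/n = 7207 − 729²/95 = 1612.8842
Population variance = 1612.8842 / 95 = 16.9777
Standard deviation = √16.9777 = 4.1204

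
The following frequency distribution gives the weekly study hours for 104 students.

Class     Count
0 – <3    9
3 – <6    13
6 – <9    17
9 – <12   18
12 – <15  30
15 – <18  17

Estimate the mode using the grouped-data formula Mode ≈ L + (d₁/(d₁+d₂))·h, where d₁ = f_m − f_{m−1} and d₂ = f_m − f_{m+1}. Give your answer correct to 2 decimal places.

Modal class: 12 – <15 (highest frequency 30).
d₁ = 30 − 18 = 12, d₂ = 30 − 17 = 13
Mode ≈ 12 + (12/(12+13)) × 3 = 12 + 1.4400 = 13.4400

13.44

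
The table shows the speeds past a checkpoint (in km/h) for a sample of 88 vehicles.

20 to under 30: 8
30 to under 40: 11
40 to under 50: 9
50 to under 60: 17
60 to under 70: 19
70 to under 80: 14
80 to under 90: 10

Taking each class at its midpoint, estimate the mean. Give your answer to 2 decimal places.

57.50

Midpoints: 25, 35, 45, 55, 65, 75, 85
Σfm = 8×25 + 11×35 + 9×45 + 17×55 + 19×65 + 14×75 + 10×85 = 5060
n = Σf = 88
Mean = 5060 / 88 = 57.5000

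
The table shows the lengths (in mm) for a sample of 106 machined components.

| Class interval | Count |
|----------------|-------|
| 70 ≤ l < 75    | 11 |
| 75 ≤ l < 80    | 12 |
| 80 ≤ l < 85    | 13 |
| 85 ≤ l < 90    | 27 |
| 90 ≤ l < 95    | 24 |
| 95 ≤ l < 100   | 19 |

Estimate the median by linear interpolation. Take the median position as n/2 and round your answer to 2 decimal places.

Cumulative frequencies: 11, 23, 36, 63, 87, 106
n = 106; position = n/2 = 53.
This falls in the class 85 ≤ l < 90: L = 85, F = 36, f = 27, h = 5.
Median ≈ 85 + ((53 − 36) / 27) × 5 = 88.1481

88.15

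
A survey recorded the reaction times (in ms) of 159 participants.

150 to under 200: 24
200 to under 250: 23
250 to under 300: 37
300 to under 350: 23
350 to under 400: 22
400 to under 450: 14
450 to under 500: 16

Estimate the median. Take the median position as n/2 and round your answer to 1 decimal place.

293.9

Cumulative frequencies: 24, 47, 84, 107, 129, 143, 159
n = 159; position = n/2 = 79.5.
This falls in the class 250 to under 300: L = 250, F = 47, f = 37, h = 50.
Median ≈ 250 + ((79.5 − 47) / 37) × 50 = 293.9189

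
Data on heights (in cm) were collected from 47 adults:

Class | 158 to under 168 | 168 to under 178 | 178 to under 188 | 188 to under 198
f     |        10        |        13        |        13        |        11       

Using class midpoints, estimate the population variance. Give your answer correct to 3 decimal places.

114.260

Midpoints: 163, 173, 183, 193
n = 47, Σfm = 8381, mean = 178.3191
Σfm² = 1499863
Σf(m − x̄)² = Σfm² − (Σfm)²/n = 1499863 − 8381²/47 = 5370.2128
Population variance = 5370.2128 / 47 = 114.2598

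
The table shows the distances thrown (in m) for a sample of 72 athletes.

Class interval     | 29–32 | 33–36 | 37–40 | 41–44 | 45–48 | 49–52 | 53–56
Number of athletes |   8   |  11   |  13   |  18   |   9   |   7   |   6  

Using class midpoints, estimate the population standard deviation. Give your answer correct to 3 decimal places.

6.920

Midpoints: 30.5, 34.5, 38.5, 42.5, 46.5, 50.5, 54.5
n = 72, Σfm = 2988, mean = 41.5000
Σfm² = 127450
Σf(m − x̄)² = Σfm² − (Σfm)²/n = 127450 − 2988²/72 = 3448.0000
Population variance = 3448.0000 / 72 = 47.8889
Standard deviation = √47.8889 = 6.9202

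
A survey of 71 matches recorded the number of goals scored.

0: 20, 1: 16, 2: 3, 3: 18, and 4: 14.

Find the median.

1

Cumulative frequencies: 20, 36, 39, 57, 71
n = 71, so the median is the value in position (n+1)/2 = 36.
Position 36 falls at value 1.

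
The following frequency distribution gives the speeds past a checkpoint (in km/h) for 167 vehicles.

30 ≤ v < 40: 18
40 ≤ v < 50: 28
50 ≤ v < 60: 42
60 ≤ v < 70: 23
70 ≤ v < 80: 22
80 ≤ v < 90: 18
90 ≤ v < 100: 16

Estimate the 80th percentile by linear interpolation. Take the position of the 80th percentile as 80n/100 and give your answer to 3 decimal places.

80.333

Cumulative frequencies: 18, 46, 88, 111, 133, 151, 167
n = 167; position = 80n/100 = 133.6.
This falls in the class 80 ≤ v < 90: L = 80, F = 133, f = 18, h = 10.
80th percentile ≈ 80 + ((133.6 − 133) / 18) × 10 = 80.3333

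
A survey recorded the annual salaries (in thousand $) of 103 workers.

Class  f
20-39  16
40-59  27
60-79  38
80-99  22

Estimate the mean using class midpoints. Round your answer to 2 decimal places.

62.32

Midpoints: 29.5, 49.5, 69.5, 89.5
Σfm = 16×29.5 + 27×49.5 + 38×69.5 + 22×89.5 = 6418.5
n = Σf = 103
Mean = 6418.5 / 103 = 62.3155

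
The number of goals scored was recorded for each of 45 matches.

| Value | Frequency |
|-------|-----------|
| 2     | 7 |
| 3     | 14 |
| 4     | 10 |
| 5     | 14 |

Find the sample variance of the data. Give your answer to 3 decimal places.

1.174

Values: 2, 3, 4, 5
n = 45, Σfx = 166, mean = 3.6889
Σfx² = 664
Σf(x − x̄)² = Σfx² − (Σfx)²/n = 664 − 166²/45 = 51.6444
Sample variance = 51.6444 / 44 = 1.1737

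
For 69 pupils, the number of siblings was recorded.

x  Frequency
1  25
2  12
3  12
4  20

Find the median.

Cumulative frequencies: 25, 37, 49, 69
n = 69, so the median is the value in position (n+1)/2 = 35.
Position 35 falls at value 2.

2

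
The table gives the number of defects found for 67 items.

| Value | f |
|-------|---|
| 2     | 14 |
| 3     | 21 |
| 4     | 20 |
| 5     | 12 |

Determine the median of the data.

3

Cumulative frequencies: 14, 35, 55, 67
n = 67, so the median is the value in position (n+1)/2 = 34.
Position 34 falls at value 3.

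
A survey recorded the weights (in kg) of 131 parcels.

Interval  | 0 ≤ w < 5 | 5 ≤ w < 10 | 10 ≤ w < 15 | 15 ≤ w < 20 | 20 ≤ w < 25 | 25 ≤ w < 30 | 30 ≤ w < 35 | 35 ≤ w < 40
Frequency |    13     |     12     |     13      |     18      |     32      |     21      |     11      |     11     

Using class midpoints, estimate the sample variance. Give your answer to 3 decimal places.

101.166

Midpoints: 2.5, 7.5, 12.5, 17.5, 22.5, 27.5, 32.5, 37.5
n = 131, Σfm = 2667.5, mean = 20.3626
Σfm² = 67468.75
Σf(m − x̄)² = Σfm² − (Σfm)²/n = 67468.75 − 2667.5²/131 = 13151.5267
Sample variance = 13151.5267 / 130 = 101.1656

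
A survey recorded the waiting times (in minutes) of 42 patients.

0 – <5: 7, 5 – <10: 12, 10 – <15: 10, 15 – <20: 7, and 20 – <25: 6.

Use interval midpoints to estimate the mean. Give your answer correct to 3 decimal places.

Midpoints: 2.5, 7.5, 12.5, 17.5, 22.5
Σfm = 7×2.5 + 12×7.5 + 10×12.5 + 7×17.5 + 6×22.5 = 490
n = Σf = 42
Mean = 490 / 42 = 11.6667

11.667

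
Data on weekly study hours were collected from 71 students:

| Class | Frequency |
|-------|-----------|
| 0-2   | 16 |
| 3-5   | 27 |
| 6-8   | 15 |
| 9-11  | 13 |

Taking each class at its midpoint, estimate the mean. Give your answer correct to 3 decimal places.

5.056

Midpoints: 1, 4, 7, 10
Σfm = 16×1 + 27×4 + 15×7 + 13×10 = 359
n = Σf = 71
Mean = 359 / 71 = 5.0563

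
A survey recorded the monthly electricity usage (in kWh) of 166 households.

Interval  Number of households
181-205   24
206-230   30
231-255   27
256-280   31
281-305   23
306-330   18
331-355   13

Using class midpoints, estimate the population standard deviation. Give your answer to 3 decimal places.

Midpoints: 193, 218, 243, 268, 293, 318, 343
n = 166, Σfm = 42963, mean = 258.8133
Σfm² = 11464759
Σf(m − x̄)² = Σfm² − (Σfm)²/n = 11464759 − 42963²/166 = 345365.2108
Population variance = 345365.2108 / 166 = 2080.5133
Standard deviation = √2080.5133 = 45.6126

45.613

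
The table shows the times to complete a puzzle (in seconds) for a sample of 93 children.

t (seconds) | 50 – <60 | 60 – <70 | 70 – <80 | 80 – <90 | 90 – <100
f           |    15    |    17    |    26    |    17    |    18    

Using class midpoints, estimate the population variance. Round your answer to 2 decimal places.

Midpoints: 55, 65, 75, 85, 95
n = 93, Σfm = 7035, mean = 75.6452
Σfm² = 548725
Σf(m − x̄)² = Σfm² − (Σfm)²/n = 548725 − 7035²/93 = 16561.2903
Population variance = 16561.2903 / 93 = 178.0784

178.08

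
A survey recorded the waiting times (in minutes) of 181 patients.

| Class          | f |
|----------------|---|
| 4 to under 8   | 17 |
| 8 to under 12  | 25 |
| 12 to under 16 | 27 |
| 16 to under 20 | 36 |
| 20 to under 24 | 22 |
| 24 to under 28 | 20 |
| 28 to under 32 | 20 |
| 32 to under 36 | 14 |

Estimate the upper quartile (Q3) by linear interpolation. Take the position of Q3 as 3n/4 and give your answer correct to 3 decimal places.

25.750

Cumulative frequencies: 17, 42, 69, 105, 127, 147, 167, 181
n = 181; position = 3n/4 = 135.75.
This falls in the class 24 to under 28: L = 24, F = 127, f = 20, h = 4.
Upper quartile ≈ 24 + ((135.75 − 127) / 20) × 4 = 25.7500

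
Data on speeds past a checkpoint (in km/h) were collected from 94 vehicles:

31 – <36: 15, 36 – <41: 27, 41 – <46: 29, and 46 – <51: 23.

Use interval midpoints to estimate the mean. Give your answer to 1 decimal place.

41.7

Midpoints: 33.5, 38.5, 43.5, 48.5
Σfm = 15×33.5 + 27×38.5 + 29×43.5 + 23×48.5 = 3919
n = Σf = 94
Mean = 3919 / 94 = 41.6915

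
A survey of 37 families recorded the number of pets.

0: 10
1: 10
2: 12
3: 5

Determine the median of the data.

1

Cumulative frequencies: 10, 20, 32, 37
n = 37, so the median is the value in position (n+1)/2 = 19.
Position 19 falls at value 1.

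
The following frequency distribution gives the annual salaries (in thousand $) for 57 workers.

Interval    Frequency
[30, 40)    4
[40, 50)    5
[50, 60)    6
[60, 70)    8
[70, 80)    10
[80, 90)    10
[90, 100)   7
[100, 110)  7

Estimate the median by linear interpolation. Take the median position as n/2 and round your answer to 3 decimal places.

Cumulative frequencies: 4, 9, 15, 23, 33, 43, 50, 57
n = 57; position = n/2 = 28.5.
This falls in the class [70, 80): L = 70, F = 23, f = 10, h = 10.
Median ≈ 70 + ((28.5 − 23) / 10) × 10 = 75.5000

75.500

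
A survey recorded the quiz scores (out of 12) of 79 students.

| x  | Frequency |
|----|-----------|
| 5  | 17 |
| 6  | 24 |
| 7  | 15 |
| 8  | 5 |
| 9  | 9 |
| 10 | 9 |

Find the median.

Cumulative frequencies: 17, 41, 56, 61, 70, 79
n = 79, so the median is the value in position (n+1)/2 = 40.
Position 40 falls at value 6.

6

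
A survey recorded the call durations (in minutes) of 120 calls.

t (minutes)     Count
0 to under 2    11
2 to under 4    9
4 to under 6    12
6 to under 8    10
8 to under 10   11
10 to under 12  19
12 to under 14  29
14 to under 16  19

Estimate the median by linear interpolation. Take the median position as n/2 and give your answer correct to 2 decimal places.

10.74

Cumulative frequencies: 11, 20, 32, 42, 53, 72, 101, 120
n = 120; position = n/2 = 60.
This falls in the class 10 to under 12: L = 10, F = 53, f = 19, h = 2.
Median ≈ 10 + ((60 − 53) / 19) × 2 = 10.7368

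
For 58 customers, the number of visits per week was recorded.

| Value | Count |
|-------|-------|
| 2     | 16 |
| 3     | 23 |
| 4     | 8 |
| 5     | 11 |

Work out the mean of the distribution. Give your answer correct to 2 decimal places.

3.24

Values: 2, 3, 4, 5
Σfx = 16×2 + 23×3 + 8×4 + 11×5 = 188
n = Σf = 58
Mean = 188 / 58 = 3.2414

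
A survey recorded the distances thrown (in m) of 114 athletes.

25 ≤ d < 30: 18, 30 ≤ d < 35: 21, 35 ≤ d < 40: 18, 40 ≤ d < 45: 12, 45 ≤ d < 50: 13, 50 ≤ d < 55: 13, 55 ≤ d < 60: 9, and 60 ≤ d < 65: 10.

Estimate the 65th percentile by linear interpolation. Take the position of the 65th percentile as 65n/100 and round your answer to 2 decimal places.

Cumulative frequencies: 18, 39, 57, 69, 82, 95, 104, 114
n = 114; position = 65n/100 = 74.1.
This falls in the class 45 ≤ d < 50: L = 45, F = 69, f = 13, h = 5.
65th percentile ≈ 45 + ((74.1 − 69) / 13) × 5 = 46.9615

46.96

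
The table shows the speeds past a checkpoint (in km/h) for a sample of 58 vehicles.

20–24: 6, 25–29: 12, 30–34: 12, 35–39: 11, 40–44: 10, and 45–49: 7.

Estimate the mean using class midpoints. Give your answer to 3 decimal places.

34.414

Midpoints: 22, 27, 32, 37, 42, 47
Σfm = 6×22 + 12×27 + 12×32 + 11×37 + 10×42 + 7×47 = 1996
n = Σf = 58
Mean = 1996 / 58 = 34.4138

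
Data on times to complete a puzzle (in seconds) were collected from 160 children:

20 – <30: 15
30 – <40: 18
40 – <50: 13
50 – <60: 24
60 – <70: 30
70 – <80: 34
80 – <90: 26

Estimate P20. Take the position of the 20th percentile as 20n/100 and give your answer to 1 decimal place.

Cumulative frequencies: 15, 33, 46, 70, 100, 134, 160
n = 160; position = 20n/100 = 32.
This falls in the class 30 – <40: L = 30, F = 15, f = 18, h = 10.
20th percentile ≈ 30 + ((32 − 15) / 18) × 10 = 39.4444

39.4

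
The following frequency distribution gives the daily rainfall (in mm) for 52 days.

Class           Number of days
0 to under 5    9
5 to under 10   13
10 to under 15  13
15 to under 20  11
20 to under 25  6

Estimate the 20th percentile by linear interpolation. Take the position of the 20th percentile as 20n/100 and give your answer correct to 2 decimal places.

5.54

Cumulative frequencies: 9, 22, 35, 46, 52
n = 52; position = 20n/100 = 10.4.
This falls in the class 5 to under 10: L = 5, F = 9, f = 13, h = 5.
20th percentile ≈ 5 + ((10.4 − 9) / 13) × 5 = 5.5385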